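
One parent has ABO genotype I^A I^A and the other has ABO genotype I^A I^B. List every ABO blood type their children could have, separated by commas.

A, AB

Gametes from I^A I^A × I^A I^B give offspring ABO genotypes I^A I^A, I^A I^B, i.e. phenotypes A, AB.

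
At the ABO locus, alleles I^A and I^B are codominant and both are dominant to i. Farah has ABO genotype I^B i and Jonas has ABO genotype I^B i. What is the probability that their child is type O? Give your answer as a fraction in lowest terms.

ABO cross I^B i × I^B i → offspring phenotypes: 1/4 O, 3/4 B.
So P(type O) = 1/4.

1/4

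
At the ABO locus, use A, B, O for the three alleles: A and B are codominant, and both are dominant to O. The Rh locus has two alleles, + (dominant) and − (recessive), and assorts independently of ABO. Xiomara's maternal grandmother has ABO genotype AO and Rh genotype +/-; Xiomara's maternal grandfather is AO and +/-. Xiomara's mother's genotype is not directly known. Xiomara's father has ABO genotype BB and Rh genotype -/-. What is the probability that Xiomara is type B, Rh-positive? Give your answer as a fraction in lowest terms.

1/4

Xiomara's mother's ABO genotype from AO × AO: 1/4 AA, 1/2 AO, 1/4 OO.
Crossing each possibility with the father BB and summing P(type B): 1/4·0 + 1/2·1/2 + 1/4·1 = 1/2.
Similarly for Rh via the mother's Rh distribution: P(Rh+) = 1/2.
Independent loci: 1/2 × 1/2 = 1/4.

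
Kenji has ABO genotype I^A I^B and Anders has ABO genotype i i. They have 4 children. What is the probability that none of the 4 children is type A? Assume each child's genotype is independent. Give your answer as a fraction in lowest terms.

1/16

ABO cross I^A I^B × i i → 1/2 A, 1/2 B.
So P(type A) = 1/2 per child.
P(not type A) = 1/2 for one child; (1/2)^4 = 1/16.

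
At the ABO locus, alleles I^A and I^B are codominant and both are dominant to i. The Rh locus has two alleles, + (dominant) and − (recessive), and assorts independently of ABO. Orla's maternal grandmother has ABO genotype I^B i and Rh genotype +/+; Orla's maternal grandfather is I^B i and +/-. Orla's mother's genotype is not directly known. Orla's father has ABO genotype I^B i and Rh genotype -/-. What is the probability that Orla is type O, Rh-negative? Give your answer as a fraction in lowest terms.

Orla's mother's ABO genotype from I^B i × I^B i: 1/4 I^B I^B, 1/2 I^B i, 1/4 i i.
Crossing each possibility with the father I^B i and summing P(type O): 1/4·0 + 1/2·1/4 + 1/4·1/2 = 1/4.
Similarly for Rh via the mother's Rh distribution: P(Rh-) = 1/4.
Independent loci: 1/4 × 1/4 = 1/16.

1/16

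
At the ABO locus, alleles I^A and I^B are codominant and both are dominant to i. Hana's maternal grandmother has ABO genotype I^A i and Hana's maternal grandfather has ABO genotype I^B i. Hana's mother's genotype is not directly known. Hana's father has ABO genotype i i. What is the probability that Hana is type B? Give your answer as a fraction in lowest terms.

Hana's mother's ABO genotype from I^A i × I^B i: 1/4 I^A I^B, 1/4 I^A i, 1/4 I^B i, 1/4 i i.
Crossing each possibility with the father i i and summing P(type B): 1/4·1/2 + 1/4·0 + 1/4·1/2 + 1/4·0 = 1/4.

1/4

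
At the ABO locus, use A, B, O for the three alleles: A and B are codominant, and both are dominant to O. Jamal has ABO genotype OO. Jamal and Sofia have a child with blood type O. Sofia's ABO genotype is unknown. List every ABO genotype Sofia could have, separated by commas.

AO, BO, OO

For each candidate genotype of Sofia, check whether crossing it with OO can produce every observed child phenotype.
  AA → possible child types {A} ✗
  AB → possible child types {A, B} ✗
  AO → possible child types {O, A} ✓
  BB → possible child types {B} ✗
  BO → possible child types {O, B} ✓
  OO → possible child types {O} ✓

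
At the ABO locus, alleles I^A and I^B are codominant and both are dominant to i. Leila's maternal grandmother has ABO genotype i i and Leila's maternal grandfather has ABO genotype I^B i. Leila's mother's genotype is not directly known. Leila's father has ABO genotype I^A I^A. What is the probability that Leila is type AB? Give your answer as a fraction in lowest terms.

1/4

Leila's mother's ABO genotype from i i × I^B i: 1/2 I^B i, 1/2 i i.
Crossing each possibility with the father I^A I^A and summing P(type AB): 1/2·1/2 + 1/2·0 = 1/4.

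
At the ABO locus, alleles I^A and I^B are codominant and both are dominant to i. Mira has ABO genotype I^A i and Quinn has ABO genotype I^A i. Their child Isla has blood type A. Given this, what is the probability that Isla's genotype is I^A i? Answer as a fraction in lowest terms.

2/3

Cross I^A i × I^A i → 1/4 I^A I^A, 1/2 I^A i, 1/4 i i.
Type-A genotypes among offspring: I^A I^A (1/4), I^A i (1/2); total 3/4.
P(I^A i | type A) = (1/2) / (3/4) = 2/3.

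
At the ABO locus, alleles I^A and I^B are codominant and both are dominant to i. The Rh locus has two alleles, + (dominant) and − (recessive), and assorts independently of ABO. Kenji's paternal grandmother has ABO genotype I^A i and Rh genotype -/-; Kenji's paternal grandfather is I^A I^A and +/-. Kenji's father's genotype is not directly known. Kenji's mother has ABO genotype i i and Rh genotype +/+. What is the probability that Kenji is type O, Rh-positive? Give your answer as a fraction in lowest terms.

1/4

Kenji's father's ABO genotype from I^A i × I^A I^A: 1/2 I^A I^A, 1/2 I^A i.
Crossing each possibility with the mother i i and summing P(type O): 1/2·0 + 1/2·1/2 = 1/4.
Similarly for Rh via the father's Rh distribution: P(Rh+) = 1.
Independent loci: 1/4 × 1 = 1/4.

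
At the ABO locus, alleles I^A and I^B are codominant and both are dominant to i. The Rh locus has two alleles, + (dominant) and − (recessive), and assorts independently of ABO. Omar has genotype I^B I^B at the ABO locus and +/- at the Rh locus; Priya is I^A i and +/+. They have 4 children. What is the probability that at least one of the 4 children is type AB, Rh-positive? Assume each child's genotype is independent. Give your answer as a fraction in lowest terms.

ABO cross I^B I^B × I^A i → 1/2 B, 1/2 AB.
Rh cross +/- × +/+ → 1 Rh+; so P(type AB, Rh-positive) = 1/2 × 1 = 1/2 per child.
P(none) = (1/2)^4 = 1/16; P(at least one) = 1 − 1/16 = 15/16.

15/16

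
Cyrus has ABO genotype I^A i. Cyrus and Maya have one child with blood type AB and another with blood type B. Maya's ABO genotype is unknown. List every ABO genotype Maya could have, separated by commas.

I^A I^B, I^B I^B, I^B i

For each candidate genotype of Maya, check whether crossing it with I^A i can produce every observed child phenotype.
  I^A I^A → possible child types {A} ✗
  I^A I^B → possible child types {A, B, AB} ✓
  I^A i → possible child types {O, A} ✗
  I^B I^B → possible child types {B, AB} ✓
  I^B i → possible child types {O, A, B, AB} ✓
  i i → possible child types {O, A} ✗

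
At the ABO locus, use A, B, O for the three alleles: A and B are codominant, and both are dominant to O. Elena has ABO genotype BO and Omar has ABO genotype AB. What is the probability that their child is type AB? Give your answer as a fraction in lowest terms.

1/4

ABO cross BO × AB → offspring phenotypes: 1/4 A, 1/2 B, 1/4 AB.
So P(type AB) = 1/4.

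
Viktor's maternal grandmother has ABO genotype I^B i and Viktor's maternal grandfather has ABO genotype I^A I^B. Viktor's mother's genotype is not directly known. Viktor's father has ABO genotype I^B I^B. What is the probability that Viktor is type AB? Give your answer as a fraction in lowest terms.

1/4

Viktor's mother's ABO genotype from I^B i × I^A I^B: 1/4 I^A I^B, 1/4 I^A i, 1/4 I^B I^B, 1/4 I^B i.
Crossing each possibility with the father I^B I^B and summing P(type AB): 1/4·1/2 + 1/4·1/2 + 1/4·0 + 1/4·0 = 1/4.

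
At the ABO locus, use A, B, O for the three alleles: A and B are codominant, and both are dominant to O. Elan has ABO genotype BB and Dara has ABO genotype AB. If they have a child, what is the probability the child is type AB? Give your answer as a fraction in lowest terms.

ABO cross BB × AB → offspring phenotypes: 1/2 B, 1/2 AB.
So P(type AB) = 1/2.

1/2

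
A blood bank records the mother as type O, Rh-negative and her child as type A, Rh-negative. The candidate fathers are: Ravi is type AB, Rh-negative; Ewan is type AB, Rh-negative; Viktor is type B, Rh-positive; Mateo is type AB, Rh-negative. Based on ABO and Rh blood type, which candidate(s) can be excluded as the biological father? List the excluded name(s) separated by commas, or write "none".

A candidate is excluded only if no genotype consistent with his phenotype could produce a type A, Rh-negative child with a type O, Rh-negative mother.
Viktor (type B, Rh+): no genotype consistent with that phenotype can produce a type-A Rh- child with a type-O mother.

Viktor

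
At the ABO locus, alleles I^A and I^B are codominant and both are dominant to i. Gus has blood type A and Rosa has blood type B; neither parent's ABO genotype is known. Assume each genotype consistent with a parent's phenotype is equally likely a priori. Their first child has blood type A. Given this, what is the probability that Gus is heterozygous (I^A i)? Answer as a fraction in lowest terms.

Possible genotypes: Gus ∈ {I^A I^A, I^A i}; Rosa ∈ {I^B I^B, I^B i}.
Weight each parental genotype pair by prior × P(type-A child):
  I^A I^A × I^B i: posterior weight 2/3.
  I^A i × I^B i: posterior weight 1/3.
Sum the posterior weight over pairs where Gus is I^A i: 1/3.

1/3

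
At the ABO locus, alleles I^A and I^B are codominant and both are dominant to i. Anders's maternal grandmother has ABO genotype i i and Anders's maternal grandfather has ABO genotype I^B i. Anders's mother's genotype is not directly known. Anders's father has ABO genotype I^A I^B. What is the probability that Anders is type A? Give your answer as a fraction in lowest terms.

Anders's mother's ABO genotype from i i × I^B i: 1/2 I^B i, 1/2 i i.
Crossing each possibility with the father I^A I^B and summing P(type A): 1/2·1/4 + 1/2·1/2 = 3/8.

3/8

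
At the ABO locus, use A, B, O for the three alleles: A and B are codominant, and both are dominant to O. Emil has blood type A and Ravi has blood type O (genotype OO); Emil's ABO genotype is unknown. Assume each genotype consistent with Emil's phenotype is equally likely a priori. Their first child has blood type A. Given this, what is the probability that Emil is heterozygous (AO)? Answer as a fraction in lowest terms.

Possible genotypes: Emil ∈ {AA, AO}; Ravi ∈ {OO}.
Weight each parental genotype pair by prior × P(type-A child):
  AA × OO: posterior weight 2/3.
  AO × OO: posterior weight 1/3.
Sum the posterior weight over pairs where Emil is AO: 1/3.

1/3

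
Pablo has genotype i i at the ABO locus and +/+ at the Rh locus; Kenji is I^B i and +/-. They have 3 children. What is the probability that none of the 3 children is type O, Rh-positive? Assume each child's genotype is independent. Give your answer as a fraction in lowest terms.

1/8

ABO cross i i × I^B i → 1/2 O, 1/2 B.
Rh cross +/+ × +/- → 1 Rh+; so P(type O, Rh-positive) = 1/2 × 1 = 1/2 per child.
P(not type O, Rh-positive) = 1/2 for one child; (1/2)^3 = 1/8.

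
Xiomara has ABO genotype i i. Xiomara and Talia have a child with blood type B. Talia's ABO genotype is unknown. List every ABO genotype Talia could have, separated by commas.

I^A I^B, I^B I^B, I^B i

For each candidate genotype of Talia, check whether crossing it with i i can produce every observed child phenotype.
  I^A I^A → possible child types {A} ✗
  I^A I^B → possible child types {A, B} ✓
  I^A i → possible child types {O, A} ✗
  I^B I^B → possible child types {B} ✓
  I^B i → possible child types {O, B} ✓
  i i → possible child types {O} ✗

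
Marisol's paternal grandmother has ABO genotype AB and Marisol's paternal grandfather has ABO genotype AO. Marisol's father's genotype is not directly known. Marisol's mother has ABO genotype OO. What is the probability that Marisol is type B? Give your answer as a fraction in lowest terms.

Marisol's father's ABO genotype from AB × AO: 1/4 AA, 1/4 AB, 1/4 AO, 1/4 BO.
Crossing each possibility with the mother OO and summing P(type B): 1/4·0 + 1/4·1/2 + 1/4·0 + 1/4·1/2 = 1/4.

1/4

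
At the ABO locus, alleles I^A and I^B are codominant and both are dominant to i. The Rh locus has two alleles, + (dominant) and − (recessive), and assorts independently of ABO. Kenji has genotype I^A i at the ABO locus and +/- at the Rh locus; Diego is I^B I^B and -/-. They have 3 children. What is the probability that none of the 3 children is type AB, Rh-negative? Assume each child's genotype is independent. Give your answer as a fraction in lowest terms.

27/64

ABO cross I^A i × I^B I^B → 1/2 B, 1/2 AB.
Rh cross +/- × -/- → 1/2 Rh+, 1/2 Rh-; so P(type AB, Rh-negative) = 1/2 × 1/2 = 1/4 per child.
P(not type AB, Rh-negative) = 3/4 for one child; (3/4)^3 = 27/64.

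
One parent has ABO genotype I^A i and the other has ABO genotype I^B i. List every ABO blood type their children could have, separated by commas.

Gametes from I^A i × I^B i give offspring ABO genotypes I^A I^B, I^A i, I^B i, i i, i.e. phenotypes O, A, B, AB.

O, A, B, AB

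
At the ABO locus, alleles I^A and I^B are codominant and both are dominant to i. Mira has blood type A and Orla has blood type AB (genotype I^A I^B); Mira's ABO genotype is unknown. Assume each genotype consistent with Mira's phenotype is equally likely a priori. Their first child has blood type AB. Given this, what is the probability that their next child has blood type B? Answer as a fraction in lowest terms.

Possible genotypes: Mira ∈ {I^A I^A, I^A i}; Orla ∈ {I^A I^B}.
Weight each parental genotype pair by prior × P(type-AB child):
  I^A I^A × I^A I^B: posterior weight 2/3; P(next child type B) = 0.
  I^A i × I^A I^B: posterior weight 1/3; P(next child type B) = 1/4.
Weighted sum = 1/12.

1/12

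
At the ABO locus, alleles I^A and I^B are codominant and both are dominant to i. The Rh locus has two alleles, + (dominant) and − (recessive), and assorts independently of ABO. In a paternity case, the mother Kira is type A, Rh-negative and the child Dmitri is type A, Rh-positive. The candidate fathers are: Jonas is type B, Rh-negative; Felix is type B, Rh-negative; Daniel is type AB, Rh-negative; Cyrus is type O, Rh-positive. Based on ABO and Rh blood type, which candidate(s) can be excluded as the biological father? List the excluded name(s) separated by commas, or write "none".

A candidate is excluded only if no genotype consistent with his phenotype could produce a type A, Rh-positive child with a type A, Rh-negative mother.
Jonas (type B, Rh-): no genotype consistent with that phenotype can produce a type-A Rh+ child with a type-A mother.
Felix (type B, Rh-): no genotype consistent with that phenotype can produce a type-A Rh+ child with a type-A mother.
Daniel (type AB, Rh-): no genotype consistent with that phenotype can produce a type-A Rh+ child with a type-A mother.

Jonas, Felix, Daniel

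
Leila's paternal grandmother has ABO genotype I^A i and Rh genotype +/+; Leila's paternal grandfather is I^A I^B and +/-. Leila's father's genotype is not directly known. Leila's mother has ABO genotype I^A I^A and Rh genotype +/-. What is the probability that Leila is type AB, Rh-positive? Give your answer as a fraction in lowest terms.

7/32

Leila's father's ABO genotype from I^A i × I^A I^B: 1/4 I^A I^A, 1/4 I^A I^B, 1/4 I^A i, 1/4 I^B i.
Crossing each possibility with the mother I^A I^A and summing P(type AB): 1/4·0 + 1/4·1/2 + 1/4·0 + 1/4·1/2 = 1/4.
Similarly for Rh via the father's Rh distribution: P(Rh+) = 7/8.
Independent loci: 1/4 × 7/8 = 7/32.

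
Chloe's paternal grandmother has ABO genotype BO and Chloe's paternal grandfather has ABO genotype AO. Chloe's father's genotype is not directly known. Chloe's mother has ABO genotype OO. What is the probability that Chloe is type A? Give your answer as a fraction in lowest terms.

Chloe's father's ABO genotype from BO × AO: 1/4 AB, 1/4 AO, 1/4 BO, 1/4 OO.
Crossing each possibility with the mother OO and summing P(type A): 1/4·1/2 + 1/4·1/2 + 1/4·0 + 1/4·0 = 1/4.

1/4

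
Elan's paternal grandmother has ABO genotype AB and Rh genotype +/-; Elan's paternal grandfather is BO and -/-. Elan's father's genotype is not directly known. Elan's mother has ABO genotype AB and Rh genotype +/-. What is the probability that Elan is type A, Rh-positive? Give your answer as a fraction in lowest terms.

Elan's father's ABO genotype from AB × BO: 1/4 AB, 1/4 AO, 1/4 BB, 1/4 BO.
Crossing each possibility with the mother AB and summing P(type A): 1/4·1/4 + 1/4·1/2 + 1/4·0 + 1/4·1/4 = 1/4.
Similarly for Rh via the father's Rh distribution: P(Rh+) = 5/8.
Independent loci: 1/4 × 5/8 = 5/32.

5/32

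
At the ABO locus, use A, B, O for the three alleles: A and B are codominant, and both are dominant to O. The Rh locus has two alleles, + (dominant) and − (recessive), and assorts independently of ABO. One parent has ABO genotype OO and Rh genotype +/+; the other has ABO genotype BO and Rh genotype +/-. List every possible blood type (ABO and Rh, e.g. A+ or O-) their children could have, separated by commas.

Gametes from OO × BO give offspring ABO genotypes BO, OO, i.e. phenotypes O, B.
Rh cross +/+ × +/- → phenotypes Rh+.
Combining independently: O+, B+.

O+, B+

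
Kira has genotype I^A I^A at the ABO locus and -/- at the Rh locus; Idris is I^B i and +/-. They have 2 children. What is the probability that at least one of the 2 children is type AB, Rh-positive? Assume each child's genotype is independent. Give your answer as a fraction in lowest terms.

ABO cross I^A I^A × I^B i → 1/2 A, 1/2 AB.
Rh cross -/- × +/- → 1/2 Rh+, 1/2 Rh-; so P(type AB, Rh-positive) = 1/2 × 1/2 = 1/4 per child.
P(none) = (3/4)^2 = 9/16; P(at least one) = 1 − 9/16 = 7/16.

7/16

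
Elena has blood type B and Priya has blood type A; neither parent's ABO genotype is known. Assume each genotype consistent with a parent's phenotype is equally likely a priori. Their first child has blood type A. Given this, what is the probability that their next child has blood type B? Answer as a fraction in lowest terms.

Possible genotypes: Elena ∈ {I^B I^B, I^B i}; Priya ∈ {I^A I^A, I^A i}.
Weight each parental genotype pair by prior × P(type-A child):
  I^B i × I^A I^A: posterior weight 2/3; P(next child type B) = 0.
  I^B i × I^A i: posterior weight 1/3; P(next child type B) = 1/4.
Weighted sum = 1/12.

1/12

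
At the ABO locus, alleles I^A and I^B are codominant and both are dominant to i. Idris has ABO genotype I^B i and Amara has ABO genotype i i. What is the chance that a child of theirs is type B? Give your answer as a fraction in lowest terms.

ABO cross I^B i × i i → offspring phenotypes: 1/2 O, 1/2 B.
So P(type B) = 1/2.

1/2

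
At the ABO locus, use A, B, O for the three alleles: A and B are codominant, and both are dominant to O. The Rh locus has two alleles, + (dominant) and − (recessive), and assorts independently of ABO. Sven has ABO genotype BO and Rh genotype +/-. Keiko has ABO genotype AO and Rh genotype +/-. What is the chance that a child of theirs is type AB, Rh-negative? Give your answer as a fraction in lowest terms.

ABO cross BO × AO → offspring phenotypes: 1/4 O, 1/4 A, 1/4 B, 1/4 AB.
Rh cross +/- × +/- → 3/4 Rh+, 1/4 Rh-.
Independent loci: P(type AB, Rh-negative) = 1/4 × 1/4 = 1/16.

1/16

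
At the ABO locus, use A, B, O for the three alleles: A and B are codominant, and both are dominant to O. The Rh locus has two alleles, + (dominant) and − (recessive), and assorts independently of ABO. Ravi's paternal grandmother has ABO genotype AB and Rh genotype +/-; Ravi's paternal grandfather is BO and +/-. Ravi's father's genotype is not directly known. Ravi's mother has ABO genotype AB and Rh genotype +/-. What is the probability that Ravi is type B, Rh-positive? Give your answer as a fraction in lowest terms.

9/32

Ravi's father's ABO genotype from AB × BO: 1/4 AB, 1/4 AO, 1/4 BB, 1/4 BO.
Crossing each possibility with the mother AB and summing P(type B): 1/4·1/4 + 1/4·1/4 + 1/4·1/2 + 1/4·1/2 = 3/8.
Similarly for Rh via the father's Rh distribution: P(Rh+) = 3/4.
Independent loci: 3/8 × 3/4 = 9/32.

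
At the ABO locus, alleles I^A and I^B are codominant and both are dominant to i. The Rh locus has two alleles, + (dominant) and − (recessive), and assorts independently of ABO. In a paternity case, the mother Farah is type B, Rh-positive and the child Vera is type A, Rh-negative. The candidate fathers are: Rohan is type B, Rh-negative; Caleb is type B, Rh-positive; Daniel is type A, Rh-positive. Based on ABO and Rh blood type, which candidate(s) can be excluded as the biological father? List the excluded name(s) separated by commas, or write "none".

A candidate is excluded only if no genotype consistent with his phenotype could produce a type A, Rh-negative child with a type B, Rh-positive mother.
Rohan (type B, Rh-): no genotype consistent with that phenotype can produce a type-A Rh- child with a type-B mother.
Caleb (type B, Rh+): no genotype consistent with that phenotype can produce a type-A Rh- child with a type-B mother.

Rohan, Caleb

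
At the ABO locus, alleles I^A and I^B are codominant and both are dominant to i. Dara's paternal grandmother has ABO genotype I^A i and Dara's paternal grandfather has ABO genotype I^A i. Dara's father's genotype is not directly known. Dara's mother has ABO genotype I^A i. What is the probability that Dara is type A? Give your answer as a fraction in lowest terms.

3/4

Dara's father's ABO genotype from I^A i × I^A i: 1/4 I^A I^A, 1/2 I^A i, 1/4 i i.
Crossing each possibility with the mother I^A i and summing P(type A): 1/4·1 + 1/2·3/4 + 1/4·1/2 = 3/4.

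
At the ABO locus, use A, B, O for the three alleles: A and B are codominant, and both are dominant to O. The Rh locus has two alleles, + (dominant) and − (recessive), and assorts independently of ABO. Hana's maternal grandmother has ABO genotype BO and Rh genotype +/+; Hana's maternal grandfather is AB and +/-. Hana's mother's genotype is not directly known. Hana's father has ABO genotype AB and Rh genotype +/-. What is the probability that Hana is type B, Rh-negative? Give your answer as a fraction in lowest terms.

3/64

Hana's mother's ABO genotype from BO × AB: 1/4 AB, 1/4 AO, 1/4 BB, 1/4 BO.
Crossing each possibility with the father AB and summing P(type B): 1/4·1/4 + 1/4·1/4 + 1/4·1/2 + 1/4·1/2 = 3/8.
Similarly for Rh via the mother's Rh distribution: P(Rh-) = 1/8.
Independent loci: 3/8 × 1/8 = 3/64.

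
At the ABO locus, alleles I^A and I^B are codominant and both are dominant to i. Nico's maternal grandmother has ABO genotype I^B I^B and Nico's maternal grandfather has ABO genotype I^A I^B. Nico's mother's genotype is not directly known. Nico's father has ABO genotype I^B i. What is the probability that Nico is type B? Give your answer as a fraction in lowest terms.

Nico's mother's ABO genotype from I^B I^B × I^A I^B: 1/2 I^A I^B, 1/2 I^B I^B.
Crossing each possibility with the father I^B i and summing P(type B): 1/2·1/2 + 1/2·1 = 3/4.

3/4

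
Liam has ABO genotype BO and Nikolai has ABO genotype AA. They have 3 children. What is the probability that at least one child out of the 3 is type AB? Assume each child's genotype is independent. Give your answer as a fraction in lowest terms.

7/8

ABO cross BO × AA → 1/2 A, 1/2 AB.
So P(type AB) = 1/2 per child.
P(none) = (1/2)^3 = 1/8; P(at least one) = 1 − 1/8 = 7/8.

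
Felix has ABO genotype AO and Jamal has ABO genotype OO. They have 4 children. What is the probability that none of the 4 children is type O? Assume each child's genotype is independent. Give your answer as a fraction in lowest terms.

1/16

ABO cross AO × OO → 1/2 O, 1/2 A.
So P(type O) = 1/2 per child.
P(not type O) = 1/2 for one child; (1/2)^4 = 1/16.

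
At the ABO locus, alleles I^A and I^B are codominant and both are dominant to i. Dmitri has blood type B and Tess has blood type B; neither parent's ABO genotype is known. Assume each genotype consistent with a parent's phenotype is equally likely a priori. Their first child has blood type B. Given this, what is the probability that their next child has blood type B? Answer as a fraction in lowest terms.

19/20

Possible genotypes: Dmitri ∈ {I^B I^B, I^B i}; Tess ∈ {I^B I^B, I^B i}.
Weight each parental genotype pair by prior × P(type-B child):
  I^B I^B × I^B I^B: posterior weight 4/15; P(next child type B) = 1.
  I^B I^B × I^B i: posterior weight 4/15; P(next child type B) = 1.
  I^B i × I^B I^B: posterior weight 4/15; P(next child type B) = 1.
  I^B i × I^B i: posterior weight 1/5; P(next child type B) = 3/4.
Weighted sum = 19/20.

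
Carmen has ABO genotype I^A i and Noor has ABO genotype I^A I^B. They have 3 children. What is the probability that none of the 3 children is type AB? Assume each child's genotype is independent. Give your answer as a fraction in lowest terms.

ABO cross I^A i × I^A I^B → 1/2 A, 1/4 B, 1/4 AB.
So P(type AB) = 1/4 per child.
P(not type AB) = 3/4 for one child; (3/4)^3 = 27/64.

27/64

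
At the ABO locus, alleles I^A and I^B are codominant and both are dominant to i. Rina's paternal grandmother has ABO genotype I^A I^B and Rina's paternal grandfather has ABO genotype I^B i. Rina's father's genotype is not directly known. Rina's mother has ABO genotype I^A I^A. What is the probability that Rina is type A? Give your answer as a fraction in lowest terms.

Rina's father's ABO genotype from I^A I^B × I^B i: 1/4 I^A I^B, 1/4 I^A i, 1/4 I^B I^B, 1/4 I^B i.
Crossing each possibility with the mother I^A I^A and summing P(type A): 1/4·1/2 + 1/4·1 + 1/4·0 + 1/4·1/2 = 1/2.

1/2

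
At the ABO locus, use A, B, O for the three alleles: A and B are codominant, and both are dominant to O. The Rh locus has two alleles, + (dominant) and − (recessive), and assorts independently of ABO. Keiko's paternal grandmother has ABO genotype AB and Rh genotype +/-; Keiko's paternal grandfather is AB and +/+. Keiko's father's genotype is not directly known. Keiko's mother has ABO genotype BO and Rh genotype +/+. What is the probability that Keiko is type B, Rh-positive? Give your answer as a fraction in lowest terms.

Keiko's father's ABO genotype from AB × AB: 1/4 AA, 1/2 AB, 1/4 BB.
Crossing each possibility with the mother BO and summing P(type B): 1/4·0 + 1/2·1/2 + 1/4·1 = 1/2.
Similarly for Rh via the father's Rh distribution: P(Rh+) = 1.
Independent loci: 1/2 × 1 = 1/2.

1/2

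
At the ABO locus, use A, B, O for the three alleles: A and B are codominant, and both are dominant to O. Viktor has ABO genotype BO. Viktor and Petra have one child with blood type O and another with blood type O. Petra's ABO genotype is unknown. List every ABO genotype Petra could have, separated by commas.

For each candidate genotype of Petra, check whether crossing it with BO can produce every observed child phenotype.
  AA → possible child types {A, AB} ✗
  AB → possible child types {A, B, AB} ✗
  AO → possible child types {O, A, B, AB} ✓
  BB → possible child types {B} ✗
  BO → possible child types {O, B} ✓
  OO → possible child types {O, B} ✓

AO, BO, OO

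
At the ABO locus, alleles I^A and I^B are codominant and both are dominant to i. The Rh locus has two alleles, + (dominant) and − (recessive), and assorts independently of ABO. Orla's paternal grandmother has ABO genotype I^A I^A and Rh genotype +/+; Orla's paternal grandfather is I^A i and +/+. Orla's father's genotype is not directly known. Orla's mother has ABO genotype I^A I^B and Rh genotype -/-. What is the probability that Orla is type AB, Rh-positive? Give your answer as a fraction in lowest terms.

3/8

Orla's father's ABO genotype from I^A I^A × I^A i: 1/2 I^A I^A, 1/2 I^A i.
Crossing each possibility with the mother I^A I^B and summing P(type AB): 1/2·1/2 + 1/2·1/4 = 3/8.
Similarly for Rh via the father's Rh distribution: P(Rh+) = 1.
Independent loci: 3/8 × 1 = 3/8.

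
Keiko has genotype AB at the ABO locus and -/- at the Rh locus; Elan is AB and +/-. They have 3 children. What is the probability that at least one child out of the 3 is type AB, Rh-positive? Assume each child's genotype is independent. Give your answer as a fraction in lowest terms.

37/64

ABO cross AB × AB → 1/4 A, 1/4 B, 1/2 AB.
Rh cross -/- × +/- → 1/2 Rh+, 1/2 Rh-; so P(type AB, Rh-positive) = 1/2 × 1/2 = 1/4 per child.
P(none) = (3/4)^3 = 27/64; P(at least one) = 1 − 27/64 = 37/64.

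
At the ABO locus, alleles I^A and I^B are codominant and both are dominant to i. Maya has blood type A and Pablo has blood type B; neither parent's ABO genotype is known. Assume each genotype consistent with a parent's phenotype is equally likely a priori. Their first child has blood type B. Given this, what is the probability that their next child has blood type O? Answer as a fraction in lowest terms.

Possible genotypes: Maya ∈ {I^A I^A, I^A i}; Pablo ∈ {I^B I^B, I^B i}.
Weight each parental genotype pair by prior × P(type-B child):
  I^A i × I^B I^B: posterior weight 2/3; P(next child type O) = 0.
  I^A i × I^B i: posterior weight 1/3; P(next child type O) = 1/4.
Weighted sum = 1/12.

1/12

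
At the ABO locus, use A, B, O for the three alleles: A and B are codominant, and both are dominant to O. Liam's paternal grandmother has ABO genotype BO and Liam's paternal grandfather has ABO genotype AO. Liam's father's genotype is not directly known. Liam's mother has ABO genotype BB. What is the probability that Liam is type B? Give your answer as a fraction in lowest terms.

Liam's father's ABO genotype from BO × AO: 1/4 AB, 1/4 AO, 1/4 BO, 1/4 OO.
Crossing each possibility with the mother BB and summing P(type B): 1/4·1/2 + 1/4·1/2 + 1/4·1 + 1/4·1 = 3/4.

3/4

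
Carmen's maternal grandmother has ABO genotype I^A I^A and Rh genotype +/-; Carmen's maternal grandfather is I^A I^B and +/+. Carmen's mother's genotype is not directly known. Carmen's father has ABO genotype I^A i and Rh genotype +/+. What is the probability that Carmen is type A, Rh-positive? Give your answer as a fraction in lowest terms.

Carmen's mother's ABO genotype from I^A I^A × I^A I^B: 1/2 I^A I^A, 1/2 I^A I^B.
Crossing each possibility with the father I^A i and summing P(type A): 1/2·1 + 1/2·1/2 = 3/4.
Similarly for Rh via the mother's Rh distribution: P(Rh+) = 1.
Independent loci: 3/4 × 1 = 3/4.

3/4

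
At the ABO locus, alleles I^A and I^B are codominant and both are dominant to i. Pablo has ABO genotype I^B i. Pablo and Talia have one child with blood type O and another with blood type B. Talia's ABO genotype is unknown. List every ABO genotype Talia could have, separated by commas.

For each candidate genotype of Talia, check whether crossing it with I^B i can produce every observed child phenotype.
  I^A I^A → possible child types {A, AB} ✗
  I^A I^B → possible child types {A, B, AB} ✗
  I^A i → possible child types {O, A, B, AB} ✓
  I^B I^B → possible child types {B} ✗
  I^B i → possible child types {O, B} ✓
  i i → possible child types {O, B} ✓

I^A i, I^B i, i i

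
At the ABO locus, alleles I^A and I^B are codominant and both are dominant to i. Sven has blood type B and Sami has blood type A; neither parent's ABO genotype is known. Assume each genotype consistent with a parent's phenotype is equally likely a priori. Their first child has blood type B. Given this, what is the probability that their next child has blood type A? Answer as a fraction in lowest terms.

Possible genotypes: Sven ∈ {I^B I^B, I^B i}; Sami ∈ {I^A I^A, I^A i}.
Weight each parental genotype pair by prior × P(type-B child):
  I^B I^B × I^A i: posterior weight 2/3; P(next child type A) = 0.
  I^B i × I^A i: posterior weight 1/3; P(next child type A) = 1/4.
Weighted sum = 1/12.

1/12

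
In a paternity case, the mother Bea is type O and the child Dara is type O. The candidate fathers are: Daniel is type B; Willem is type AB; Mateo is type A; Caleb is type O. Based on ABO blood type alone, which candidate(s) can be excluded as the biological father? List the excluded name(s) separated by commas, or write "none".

A candidate is excluded only if no genotype consistent with his phenotype could produce a type O child with a type O mother.
Willem (type AB): no genotype consistent with that phenotype can produce a type-O child with a type-O mother.

Willem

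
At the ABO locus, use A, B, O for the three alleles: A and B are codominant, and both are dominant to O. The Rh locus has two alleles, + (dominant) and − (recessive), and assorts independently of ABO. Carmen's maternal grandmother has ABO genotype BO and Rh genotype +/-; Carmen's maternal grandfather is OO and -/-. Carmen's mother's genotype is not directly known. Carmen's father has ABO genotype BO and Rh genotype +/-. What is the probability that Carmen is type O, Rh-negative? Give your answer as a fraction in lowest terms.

9/64

Carmen's mother's ABO genotype from BO × OO: 1/2 BO, 1/2 OO.
Crossing each possibility with the father BO and summing P(type O): 1/2·1/4 + 1/2·1/2 = 3/8.
Similarly for Rh via the mother's Rh distribution: P(Rh-) = 3/8.
Independent loci: 3/8 × 3/8 = 9/64.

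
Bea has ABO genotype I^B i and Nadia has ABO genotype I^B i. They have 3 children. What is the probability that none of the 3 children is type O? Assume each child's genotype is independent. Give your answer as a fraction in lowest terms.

27/64

ABO cross I^B i × I^B i → 1/4 O, 3/4 B.
So P(type O) = 1/4 per child.
P(not type O) = 3/4 for one child; (3/4)^3 = 27/64.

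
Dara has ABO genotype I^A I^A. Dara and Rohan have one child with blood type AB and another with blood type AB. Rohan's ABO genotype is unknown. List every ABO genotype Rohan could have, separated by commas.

For each candidate genotype of Rohan, check whether crossing it with I^A I^A can produce every observed child phenotype.
  I^A I^A → possible child types {A} ✗
  I^A I^B → possible child types {A, AB} ✓
  I^A i → possible child types {A} ✗
  I^B I^B → possible child types {AB} ✓
  I^B i → possible child types {A, AB} ✓
  i i → possible child types {A} ✗

I^A I^B, I^B I^B, I^B i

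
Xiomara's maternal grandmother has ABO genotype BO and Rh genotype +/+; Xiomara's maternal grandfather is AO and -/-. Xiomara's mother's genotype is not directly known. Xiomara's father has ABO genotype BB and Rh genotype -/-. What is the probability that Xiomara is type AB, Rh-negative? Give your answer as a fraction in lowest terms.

Xiomara's mother's ABO genotype from BO × AO: 1/4 AB, 1/4 AO, 1/4 BO, 1/4 OO.
Crossing each possibility with the father BB and summing P(type AB): 1/4·1/2 + 1/4·1/2 + 1/4·0 + 1/4·0 = 1/4.
Similarly for Rh via the mother's Rh distribution: P(Rh-) = 1/2.
Independent loci: 1/4 × 1/2 = 1/8.

1/8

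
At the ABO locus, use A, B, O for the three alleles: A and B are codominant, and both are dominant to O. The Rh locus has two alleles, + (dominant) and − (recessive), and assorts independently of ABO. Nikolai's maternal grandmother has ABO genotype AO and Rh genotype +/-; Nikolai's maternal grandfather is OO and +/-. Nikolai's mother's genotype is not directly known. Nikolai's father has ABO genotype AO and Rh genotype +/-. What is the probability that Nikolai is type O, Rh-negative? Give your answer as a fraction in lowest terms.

Nikolai's mother's ABO genotype from AO × OO: 1/2 AO, 1/2 OO.
Crossing each possibility with the father AO and summing P(type O): 1/2·1/4 + 1/2·1/2 = 3/8.
Similarly for Rh via the mother's Rh distribution: P(Rh-) = 1/4.
Independent loci: 3/8 × 1/4 = 3/32.

3/32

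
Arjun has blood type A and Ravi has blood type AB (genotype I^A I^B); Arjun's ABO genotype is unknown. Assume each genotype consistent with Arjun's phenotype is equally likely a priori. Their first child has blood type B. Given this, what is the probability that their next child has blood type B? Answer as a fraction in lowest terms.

1/4

Possible genotypes: Arjun ∈ {I^A I^A, I^A i}; Ravi ∈ {I^A I^B}.
Weight each parental genotype pair by prior × P(type-B child):
  I^A i × I^A I^B: posterior weight 1; P(next child type B) = 1/4.
Weighted sum = 1/4.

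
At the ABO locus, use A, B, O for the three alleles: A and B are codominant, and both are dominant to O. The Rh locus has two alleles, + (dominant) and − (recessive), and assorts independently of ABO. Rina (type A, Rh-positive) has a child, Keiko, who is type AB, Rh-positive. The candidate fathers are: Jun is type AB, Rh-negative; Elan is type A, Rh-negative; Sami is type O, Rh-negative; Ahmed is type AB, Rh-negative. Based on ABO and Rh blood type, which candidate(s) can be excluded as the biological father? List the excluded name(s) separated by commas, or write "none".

Elan, Sami

A candidate is excluded only if no genotype consistent with his phenotype could produce a type AB, Rh-positive child with a type A, Rh-positive mother.
Elan (type A, Rh-): no genotype consistent with that phenotype can produce a type-AB Rh+ child with a type-A mother.
Sami (type O, Rh-): no genotype consistent with that phenotype can produce a type-AB Rh+ child with a type-A mother.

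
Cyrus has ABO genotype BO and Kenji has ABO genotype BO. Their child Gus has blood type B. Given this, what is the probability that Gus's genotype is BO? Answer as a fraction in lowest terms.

2/3

Cross BO × BO → 1/4 BB, 1/2 BO, 1/4 OO.
Type-B genotypes among offspring: BB (1/4), BO (1/2); total 3/4.
P(BO | type B) = (1/2) / (3/4) = 2/3.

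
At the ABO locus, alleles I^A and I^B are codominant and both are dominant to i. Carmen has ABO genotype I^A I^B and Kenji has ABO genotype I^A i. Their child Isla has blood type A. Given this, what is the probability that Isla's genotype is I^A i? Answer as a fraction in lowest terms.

Cross I^A I^B × I^A i → 1/4 I^A I^A, 1/4 I^A I^B, 1/4 I^A i, 1/4 I^B i.
Type-A genotypes among offspring: I^A I^A (1/4), I^A i (1/4); total 1/2.
P(I^A i | type A) = (1/4) / (1/2) = 1/2.

1/2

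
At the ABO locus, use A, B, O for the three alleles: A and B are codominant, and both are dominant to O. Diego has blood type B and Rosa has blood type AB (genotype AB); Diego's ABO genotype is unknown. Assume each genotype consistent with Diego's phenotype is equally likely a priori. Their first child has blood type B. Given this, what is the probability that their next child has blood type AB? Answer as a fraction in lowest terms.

Possible genotypes: Diego ∈ {BB, BO}; Rosa ∈ {AB}.
Weight each parental genotype pair by prior × P(type-B child):
  BB × AB: posterior weight 1/2; P(next child type AB) = 1/2.
  BO × AB: posterior weight 1/2; P(next child type AB) = 1/4.
Weighted sum = 3/8.

3/8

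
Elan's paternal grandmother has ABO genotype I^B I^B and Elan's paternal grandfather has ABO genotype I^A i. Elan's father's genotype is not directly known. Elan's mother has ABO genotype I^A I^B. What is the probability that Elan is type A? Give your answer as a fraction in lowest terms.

Elan's father's ABO genotype from I^B I^B × I^A i: 1/2 I^A I^B, 1/2 I^B i.
Crossing each possibility with the mother I^A I^B and summing P(type A): 1/2·1/4 + 1/2·1/4 = 1/4.

1/4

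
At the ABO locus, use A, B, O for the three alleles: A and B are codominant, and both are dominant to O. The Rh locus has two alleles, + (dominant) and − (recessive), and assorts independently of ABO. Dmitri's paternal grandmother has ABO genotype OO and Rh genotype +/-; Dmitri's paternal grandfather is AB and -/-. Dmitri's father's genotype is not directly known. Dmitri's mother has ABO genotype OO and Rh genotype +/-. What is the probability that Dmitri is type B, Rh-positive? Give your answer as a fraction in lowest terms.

Dmitri's father's ABO genotype from OO × AB: 1/2 AO, 1/2 BO.
Crossing each possibility with the mother OO and summing P(type B): 1/2·0 + 1/2·1/2 = 1/4.
Similarly for Rh via the father's Rh distribution: P(Rh+) = 5/8.
Independent loci: 1/4 × 5/8 = 5/32.

5/32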